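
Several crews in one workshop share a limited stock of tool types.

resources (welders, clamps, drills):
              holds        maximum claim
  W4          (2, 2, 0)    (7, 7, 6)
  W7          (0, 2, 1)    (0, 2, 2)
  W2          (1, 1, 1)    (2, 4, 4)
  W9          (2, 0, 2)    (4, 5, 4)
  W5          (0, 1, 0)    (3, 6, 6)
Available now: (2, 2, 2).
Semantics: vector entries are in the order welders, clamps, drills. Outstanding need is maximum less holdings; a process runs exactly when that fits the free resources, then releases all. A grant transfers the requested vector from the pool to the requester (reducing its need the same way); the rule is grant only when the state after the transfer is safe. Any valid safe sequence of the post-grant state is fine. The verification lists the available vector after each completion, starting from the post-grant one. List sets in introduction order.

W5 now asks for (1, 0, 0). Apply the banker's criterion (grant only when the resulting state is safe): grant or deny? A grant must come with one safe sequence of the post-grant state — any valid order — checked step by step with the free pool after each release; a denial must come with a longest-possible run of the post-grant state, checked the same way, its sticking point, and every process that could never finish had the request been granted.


GRANT. The post-grant state is safe; one safe sequence: W7, W2, W9, W5, W4.
Key observation: post-grant, (1, 2, 2) remains, and an order beginning with W7 completes everyone.
Verifying the post-grant state step by step:
  pool = (1, 2, 2)
  run W7 (needs (0, 0, 1), free (1, 2, 2)); after release of (0, 2, 1) the pool is (1, 4, 3)
  run W2 (needs (1, 3, 3), free (1, 4, 3)); after release of (1, 1, 1) the pool is (2, 5, 4)
  run W9 (needs (2, 5, 2), free (2, 5, 4)); after release of (2, 0, 2) the pool is (4, 5, 6)
  run W5 (needs (2, 5, 6), free (4, 5, 6)); after release of (1, 1, 0) the pool is (5, 6, 6)
  run W4 (needs (5, 5, 6), free (5, 6, 6)); after release of (2, 2, 0) the pool is (7, 8, 6)


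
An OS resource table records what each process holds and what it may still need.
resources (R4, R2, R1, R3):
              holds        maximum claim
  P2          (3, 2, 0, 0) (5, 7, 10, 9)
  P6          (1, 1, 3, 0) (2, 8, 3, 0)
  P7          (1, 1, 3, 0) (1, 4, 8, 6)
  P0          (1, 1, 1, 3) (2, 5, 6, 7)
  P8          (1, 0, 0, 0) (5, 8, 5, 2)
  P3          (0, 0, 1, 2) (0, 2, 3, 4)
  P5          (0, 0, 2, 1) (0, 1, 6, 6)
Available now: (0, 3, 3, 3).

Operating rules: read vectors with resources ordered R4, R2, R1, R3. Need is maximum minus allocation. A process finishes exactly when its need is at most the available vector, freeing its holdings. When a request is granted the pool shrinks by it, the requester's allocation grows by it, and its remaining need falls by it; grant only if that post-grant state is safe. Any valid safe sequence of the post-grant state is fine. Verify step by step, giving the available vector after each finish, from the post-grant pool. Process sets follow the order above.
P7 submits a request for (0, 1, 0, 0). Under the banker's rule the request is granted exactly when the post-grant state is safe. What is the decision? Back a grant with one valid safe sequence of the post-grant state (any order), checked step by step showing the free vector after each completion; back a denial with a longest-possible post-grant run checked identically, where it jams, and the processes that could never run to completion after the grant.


GRANT: granting preserves safety; a valid post-grant sequence is P3, P5, P7, P0, P2, P6, P8.
Key observation: even at the reduced pool (0, 2, 3, 3), P3 fits immediately, so safety survives the grant.
Check on the post-grant state, step by step:
  pool = (0, 2, 3, 3)
  P3 needs (0, 2, 2, 2) <= (0, 2, 3, 3) -> finishes; pool += (0, 0, 1, 2) = (0, 2, 4, 5)
  P5 needs (0, 1, 4, 5) <= (0, 2, 4, 5) -> finishes; pool += (0, 0, 2, 1) = (0, 2, 6, 6)
  P7 needs (0, 2, 5, 6) <= (0, 2, 6, 6) -> finishes; pool += (1, 2, 3, 0) = (1, 4, 9, 6)
  P0 needs (1, 4, 5, 4) <= (1, 4, 9, 6) -> finishes; pool += (1, 1, 1, 3) = (2, 5, 10, 9)
  P2 needs (2, 5, 10, 9) <= (2, 5, 10, 9) -> finishes; pool += (3, 2, 0, 0) = (5, 7, 10, 9)
  P6 needs (1, 7, 0, 0) <= (5, 7, 10, 9) -> finishes; pool += (1, 1, 3, 0) = (6, 8, 13, 9)
  P8 needs (4, 8, 5, 2) <= (6, 8, 13, 9) -> finishes; pool += (1, 0, 0, 0) = (7, 8, 13, 9)


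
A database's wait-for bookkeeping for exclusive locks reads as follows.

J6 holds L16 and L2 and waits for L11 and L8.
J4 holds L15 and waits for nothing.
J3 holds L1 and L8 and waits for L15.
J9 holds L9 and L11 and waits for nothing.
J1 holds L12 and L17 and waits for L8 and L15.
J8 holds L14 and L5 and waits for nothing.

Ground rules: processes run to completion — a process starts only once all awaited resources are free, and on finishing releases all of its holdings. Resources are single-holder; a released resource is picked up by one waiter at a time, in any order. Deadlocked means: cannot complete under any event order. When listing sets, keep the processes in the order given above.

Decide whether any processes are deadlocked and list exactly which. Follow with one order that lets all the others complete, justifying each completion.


The deadlocked set is empty.
Key observation: the waits form no ring: some process can always run, and its releases unblock the others one by one.
A valid finishing order for the others: J8, J4, J3, J9, J1, J6.
Step-by-step check:
  J8 waits on nothing -> runs at once and releases L14 and L5
  J4 waits on nothing -> runs at once and releases L15
  run J3 (all its waits — L15 — are resolved); releases L1 and L8
  J9 waits on nothing -> runs at once and releases L9 and L11
  run J1 (all its waits — L8 and L15 — are resolved); releases L12 and L17
  run J6 (all its waits — L11 and L8 — are resolved); releases L16 and L2


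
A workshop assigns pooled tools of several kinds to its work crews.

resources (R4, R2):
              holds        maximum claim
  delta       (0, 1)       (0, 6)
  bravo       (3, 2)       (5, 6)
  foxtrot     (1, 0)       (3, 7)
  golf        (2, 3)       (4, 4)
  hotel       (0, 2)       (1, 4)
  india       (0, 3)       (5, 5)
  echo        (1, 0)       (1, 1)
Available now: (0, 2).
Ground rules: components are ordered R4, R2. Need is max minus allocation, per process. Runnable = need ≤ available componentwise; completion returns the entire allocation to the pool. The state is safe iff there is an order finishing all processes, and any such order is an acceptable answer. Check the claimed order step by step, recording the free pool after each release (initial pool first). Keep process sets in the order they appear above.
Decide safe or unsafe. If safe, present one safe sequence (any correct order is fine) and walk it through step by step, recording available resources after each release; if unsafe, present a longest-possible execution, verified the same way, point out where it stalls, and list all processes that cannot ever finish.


UNSAFE — no complete ordering exists.
Key observation: after echo, hotel the pool peaks at (1, 4), and each blocked process is short somewhere: delta on R2; bravo on R4; foxtrot on R4, R2; golf on R4; india on R4.
A maximal execution: echo, hotel — then nothing else fits. Verifying each step:
  pool = (0, 2)
  echo needs (0, 1) <= (0, 2) -> finishes; pool += (1, 0) = (1, 2)
  hotel needs (1, 2) <= (1, 2) -> finishes; pool += (0, 2) = (1, 4)
  delta still needs (0, 5) but only (1, 4) is free — short on R2
  bravo still needs (2, 4) but only (1, 4) is free — short on R4
  foxtrot still needs (2, 7) but only (1, 4) is free — short on R4 and R2
  golf still needs (2, 1) but only (1, 4) is free — short on R4
  india still needs (5, 2) but only (1, 4) is free — short on R4
Permanently blocked: delta, bravo, foxtrot, golf and india.


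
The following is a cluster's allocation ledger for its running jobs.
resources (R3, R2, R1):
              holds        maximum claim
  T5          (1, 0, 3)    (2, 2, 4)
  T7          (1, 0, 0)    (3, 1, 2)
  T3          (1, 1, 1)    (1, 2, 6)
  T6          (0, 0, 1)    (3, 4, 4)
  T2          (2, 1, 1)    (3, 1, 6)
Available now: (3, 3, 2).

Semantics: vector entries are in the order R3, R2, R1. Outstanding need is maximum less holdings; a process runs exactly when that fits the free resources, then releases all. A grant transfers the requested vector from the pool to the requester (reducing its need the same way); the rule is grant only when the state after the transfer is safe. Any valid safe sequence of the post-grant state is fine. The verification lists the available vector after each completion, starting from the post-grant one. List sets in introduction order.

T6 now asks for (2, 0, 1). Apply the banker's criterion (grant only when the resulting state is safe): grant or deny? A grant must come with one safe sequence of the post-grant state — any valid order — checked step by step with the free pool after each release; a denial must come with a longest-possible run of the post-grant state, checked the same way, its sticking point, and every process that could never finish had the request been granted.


DENY: after the grant no complete ordering would exist.
Key observation: after T5, T7 the pool peaks at (3, 3, 4), and each blocked process is short somewhere: T3 on R1; T6 on R2; T2 on R1.
After a pretend grant, a maximal execution: T5, T7 — then nothing else fits. Step-by-step check:
  pool = (1, 3, 1)
  T5 needs (1, 2, 1) <= (1, 3, 1) -> finishes; pool += (1, 0, 3) = (2, 3, 4)
  T7 needs (2, 1, 2) <= (2, 3, 4) -> finishes; pool += (1, 0, 0) = (3, 3, 4)
  T3 still needs (0, 1, 5) but only (3, 3, 4) is free — short on R1
  T6 still needs (1, 4, 2) but only (3, 3, 4) is free — short on R2
  T2 still needs (1, 0, 5) but only (3, 3, 4) is free — short on R1
Processes that could never finish after the grant: T3, T6 and T2.


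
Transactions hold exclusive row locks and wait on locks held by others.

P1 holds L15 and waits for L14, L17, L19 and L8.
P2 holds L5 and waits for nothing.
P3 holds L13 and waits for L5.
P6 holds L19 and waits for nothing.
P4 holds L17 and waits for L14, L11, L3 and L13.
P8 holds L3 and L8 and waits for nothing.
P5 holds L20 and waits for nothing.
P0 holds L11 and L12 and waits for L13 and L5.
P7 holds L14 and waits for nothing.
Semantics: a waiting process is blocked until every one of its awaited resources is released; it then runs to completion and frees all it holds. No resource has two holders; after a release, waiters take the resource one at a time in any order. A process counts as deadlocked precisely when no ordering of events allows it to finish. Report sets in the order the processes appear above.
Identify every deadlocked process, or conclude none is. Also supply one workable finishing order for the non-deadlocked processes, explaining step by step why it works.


No process is deadlocked.
Key observation: no waiting chain loops back on itself — every chain ends at a process that waits on nothing, so everyone eventually runs.
The rest can finish in the order P7, P6, P2, P3, P8, P5, P0, P4, P1.
Step-by-step check:
  P7: no waits; runs immediately, freeing L14
  P6: no waits; runs immediately, freeing L19
  P2: no waits; runs immediately, freeing L5
  P3 waits on L5 — all released -> runs and releases L13
  P8: no waits; runs immediately, freeing L3 and L8
  P5: no waits; runs immediately, freeing L20
  P0 waits on L13 and L5 — all released -> runs and releases L11 and L12
  P4 waits on L14, L11, L3 and L13 — all released -> runs and releases L17
  P1 waits on L14, L17, L19 and L8 — all released -> runs and releases L15


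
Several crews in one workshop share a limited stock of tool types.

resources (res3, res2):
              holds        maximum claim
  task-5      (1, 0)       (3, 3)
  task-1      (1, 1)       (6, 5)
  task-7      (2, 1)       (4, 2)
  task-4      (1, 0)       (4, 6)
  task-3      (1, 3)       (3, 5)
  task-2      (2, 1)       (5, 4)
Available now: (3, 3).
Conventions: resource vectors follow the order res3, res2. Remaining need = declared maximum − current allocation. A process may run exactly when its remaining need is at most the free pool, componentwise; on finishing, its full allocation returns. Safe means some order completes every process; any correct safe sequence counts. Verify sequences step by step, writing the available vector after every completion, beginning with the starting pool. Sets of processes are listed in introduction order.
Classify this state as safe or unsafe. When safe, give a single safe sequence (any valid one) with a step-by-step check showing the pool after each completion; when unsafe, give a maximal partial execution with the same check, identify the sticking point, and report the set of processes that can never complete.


SAFE — a valid safe sequence is task-2, task-7, task-3, task-4, task-1, task-5.
Key observation: task-2 is the earliest step where a requested resource binds exactly: need (3, 3), pool (3, 3) at its turn.
Step-by-step check:
  pool = (3, 3)
  run task-2 (needs (3, 3), free (3, 3)); after release of (2, 1) the pool is (5, 4)
  run task-7 (needs (2, 1), free (5, 4)); after release of (2, 1) the pool is (7, 5)
  run task-3 (needs (2, 2), free (7, 5)); after release of (1, 3) the pool is (8, 8)
  run task-4 (needs (3, 6), free (8, 8)); after release of (1, 0) the pool is (9, 8)
  run task-1 (needs (5, 4), free (9, 8)); after release of (1, 1) the pool is (10, 9)
  run task-5 (needs (2, 3), free (10, 9)); after release of (1, 0) the pool is (11, 9)


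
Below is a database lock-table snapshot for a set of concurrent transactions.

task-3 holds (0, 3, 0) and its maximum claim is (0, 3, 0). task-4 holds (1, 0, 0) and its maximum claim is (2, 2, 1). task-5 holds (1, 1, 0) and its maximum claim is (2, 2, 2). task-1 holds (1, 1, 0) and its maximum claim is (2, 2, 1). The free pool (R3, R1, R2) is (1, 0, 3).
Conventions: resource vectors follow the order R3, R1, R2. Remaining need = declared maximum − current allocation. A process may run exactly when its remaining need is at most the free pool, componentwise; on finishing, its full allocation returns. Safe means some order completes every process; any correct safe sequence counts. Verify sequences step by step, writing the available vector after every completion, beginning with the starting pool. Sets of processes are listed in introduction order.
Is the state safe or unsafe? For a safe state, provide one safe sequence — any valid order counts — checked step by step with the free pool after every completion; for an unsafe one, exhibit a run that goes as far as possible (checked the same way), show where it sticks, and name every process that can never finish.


SAFE — a valid safe sequence is task-3, task-1, task-4, task-5.
Key observation: at task-1 the run first touches a limit — (1, 1, 1) against (1, 3, 3), exact on a resource it actually requests.
Verifying each step:
  pool = (1, 0, 3)
  run task-3 (needs (0, 0, 0), free (1, 0, 3)); after release of (0, 3, 0) the pool is (1, 3, 3)
  run task-1 (needs (1, 1, 1), free (1, 3, 3)); after release of (1, 1, 0) the pool is (2, 4, 3)
  run task-4 (needs (1, 2, 1), free (2, 4, 3)); after release of (1, 0, 0) the pool is (3, 4, 3)
  run task-5 (needs (1, 1, 2), free (3, 4, 3)); after release of (1, 1, 0) the pool is (4, 5, 3)


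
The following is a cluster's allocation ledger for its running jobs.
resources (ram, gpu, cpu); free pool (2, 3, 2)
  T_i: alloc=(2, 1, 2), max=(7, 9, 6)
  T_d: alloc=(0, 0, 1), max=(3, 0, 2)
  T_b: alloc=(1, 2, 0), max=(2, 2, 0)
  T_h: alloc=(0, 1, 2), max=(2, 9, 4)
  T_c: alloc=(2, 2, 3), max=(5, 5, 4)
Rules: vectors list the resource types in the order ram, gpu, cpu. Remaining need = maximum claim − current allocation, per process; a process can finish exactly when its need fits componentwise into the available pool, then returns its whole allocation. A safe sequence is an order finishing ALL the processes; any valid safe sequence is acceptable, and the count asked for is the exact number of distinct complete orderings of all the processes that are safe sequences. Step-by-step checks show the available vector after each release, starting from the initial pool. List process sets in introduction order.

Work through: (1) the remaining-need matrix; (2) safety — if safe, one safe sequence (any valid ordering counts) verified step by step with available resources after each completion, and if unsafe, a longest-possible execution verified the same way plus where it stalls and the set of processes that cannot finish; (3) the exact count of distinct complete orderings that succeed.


(1) Remaining need (order ram, gpu, cpu):
  T_i: (5, 8, 4)
  T_d: (3, 0, 1)
  T_b: (1, 0, 0)
  T_h: (2, 8, 2)
  T_c: (3, 3, 1)
(2) UNSAFE — no complete ordering exists.
Key observation: the wall is gpu: completing T_b, T_d, T_c brings the pool only to (5, 7, 6), and all the rest need more.
The run T_b, T_d, T_c cannot be extended any further. Verifying each step:
  pool = (2, 3, 2)
  run T_b (needs (1, 0, 0), free (2, 3, 2)); after release of (1, 2, 0) the pool is (3, 5, 2)
  run T_d (needs (3, 0, 1), free (3, 5, 2)); after release of (0, 0, 1) the pool is (3, 5, 3)
  run T_c (needs (3, 3, 1), free (3, 5, 3)); after release of (2, 2, 3) the pool is (5, 7, 6)
  blocked: T_i wants (5, 8, 4), pool (5, 7, 6) — not enough gpu
  blocked: T_h wants (2, 8, 2), pool (5, 7, 6) — not enough gpu
Permanently blocked: T_i and T_h.
(3) The exact count: 0 of the possible complete orderings are safe sequences.


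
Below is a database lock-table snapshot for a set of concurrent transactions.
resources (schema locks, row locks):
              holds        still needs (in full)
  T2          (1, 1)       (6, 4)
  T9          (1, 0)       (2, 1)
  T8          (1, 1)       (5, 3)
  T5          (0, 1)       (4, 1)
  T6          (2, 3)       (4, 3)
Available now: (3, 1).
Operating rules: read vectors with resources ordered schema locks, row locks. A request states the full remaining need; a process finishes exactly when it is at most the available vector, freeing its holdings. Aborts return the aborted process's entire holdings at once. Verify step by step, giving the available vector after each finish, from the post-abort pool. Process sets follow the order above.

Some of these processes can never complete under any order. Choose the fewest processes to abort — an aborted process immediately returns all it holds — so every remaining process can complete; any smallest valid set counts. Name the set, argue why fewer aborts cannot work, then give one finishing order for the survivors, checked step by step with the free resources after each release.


The answer: abort T8.
Key observation: the deadlocked T6 becomes finishable only because T8 released (1, 1); it completes at step 3 below.
Why nothing smaller works: aborting no one leaves the state deadlocked as given.
One survivor order: T5, T9, T6, T2. Verifying each step (post-abort pool first):
  pool = (4, 2)
  T5 needs (4, 1) <= (4, 2) -> finishes; pool += (0, 1) = (4, 3)
  T9 needs (2, 1) <= (4, 3) -> finishes; pool += (1, 0) = (5, 3)
  T6 needs (4, 3) <= (5, 3) -> finishes; pool += (2, 3) = (7, 6)
  T2 needs (6, 4) <= (7, 6) -> finishes; pool += (1, 1) = (8, 7)


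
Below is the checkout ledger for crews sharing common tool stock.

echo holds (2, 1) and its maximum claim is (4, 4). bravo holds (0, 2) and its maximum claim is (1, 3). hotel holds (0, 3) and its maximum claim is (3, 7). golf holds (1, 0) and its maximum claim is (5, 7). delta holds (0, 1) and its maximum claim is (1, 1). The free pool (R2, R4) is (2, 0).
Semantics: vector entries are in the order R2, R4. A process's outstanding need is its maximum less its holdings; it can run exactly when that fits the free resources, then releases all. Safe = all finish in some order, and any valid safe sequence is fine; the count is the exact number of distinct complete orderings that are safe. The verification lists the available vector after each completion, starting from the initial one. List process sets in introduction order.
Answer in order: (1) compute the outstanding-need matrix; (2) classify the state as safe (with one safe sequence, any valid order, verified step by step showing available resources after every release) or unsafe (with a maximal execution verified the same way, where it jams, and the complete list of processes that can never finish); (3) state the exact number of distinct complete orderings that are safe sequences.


(1) Need matrix, components ordered R2, R4:
  echo: (2, 3)
  bravo: (1, 1)
  hotel: (3, 4)
  golf: (4, 7)
  delta: (1, 0)
(2) The state is SAFE; one workable sequence: delta, bravo, echo, hotel, golf.
Key observation: the first exact fit in this order is bravo — it needs (1, 1) with (2, 1) free, meeting a requested resource to the last unit.
Check, step by step:
  pool = (2, 0)
  delta needs (1, 0) <= (2, 0) -> finishes; pool += (0, 1) = (2, 1)
  bravo needs (1, 1) <= (2, 1) -> finishes; pool += (0, 2) = (2, 3)
  echo needs (2, 3) <= (2, 3) -> finishes; pool += (2, 1) = (4, 4)
  hotel needs (3, 4) <= (4, 4) -> finishes; pool += (0, 3) = (4, 7)
  golf needs (4, 7) <= (4, 7) -> finishes; pool += (1, 0) = (5, 7)
(3) Exactly 1 of the possible complete orderings is a safe sequence.


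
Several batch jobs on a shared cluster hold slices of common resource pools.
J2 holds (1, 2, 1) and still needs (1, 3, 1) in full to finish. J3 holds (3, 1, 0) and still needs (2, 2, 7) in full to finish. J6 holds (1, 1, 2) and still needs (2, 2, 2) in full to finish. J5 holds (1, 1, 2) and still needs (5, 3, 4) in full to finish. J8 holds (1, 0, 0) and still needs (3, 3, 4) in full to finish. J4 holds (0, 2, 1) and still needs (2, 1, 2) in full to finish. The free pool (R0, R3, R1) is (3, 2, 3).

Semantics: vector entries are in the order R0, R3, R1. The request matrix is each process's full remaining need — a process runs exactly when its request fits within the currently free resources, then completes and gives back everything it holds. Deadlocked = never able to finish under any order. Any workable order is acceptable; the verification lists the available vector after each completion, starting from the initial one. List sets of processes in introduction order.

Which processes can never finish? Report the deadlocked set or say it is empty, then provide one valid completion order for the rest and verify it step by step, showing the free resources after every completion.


No process is deadlocked.
Key observation: J4 leads a chain of completions in which each release enables another process.
One completion order for the rest: J4, J6, J2, J5, J8, J3. Verifying each step:
  pool = (3, 2, 3)
  J4: need (2, 1, 2) fits (3, 2, 3); releases (0, 2, 1), pool now (3, 4, 4)
  J6: need (2, 2, 2) fits (3, 4, 4); releases (1, 1, 2), pool now (4, 5, 6)
  J2: need (1, 3, 1) fits (4, 5, 6); releases (1, 2, 1), pool now (5, 7, 7)
  J5: need (5, 3, 4) fits (5, 7, 7); releases (1, 1, 2), pool now (6, 8, 9)
  J8: need (3, 3, 4) fits (6, 8, 9); releases (1, 0, 0), pool now (7, 8, 9)
  J3: need (2, 2, 7) fits (7, 8, 9); releases (3, 1, 0), pool now (10, 9, 9)


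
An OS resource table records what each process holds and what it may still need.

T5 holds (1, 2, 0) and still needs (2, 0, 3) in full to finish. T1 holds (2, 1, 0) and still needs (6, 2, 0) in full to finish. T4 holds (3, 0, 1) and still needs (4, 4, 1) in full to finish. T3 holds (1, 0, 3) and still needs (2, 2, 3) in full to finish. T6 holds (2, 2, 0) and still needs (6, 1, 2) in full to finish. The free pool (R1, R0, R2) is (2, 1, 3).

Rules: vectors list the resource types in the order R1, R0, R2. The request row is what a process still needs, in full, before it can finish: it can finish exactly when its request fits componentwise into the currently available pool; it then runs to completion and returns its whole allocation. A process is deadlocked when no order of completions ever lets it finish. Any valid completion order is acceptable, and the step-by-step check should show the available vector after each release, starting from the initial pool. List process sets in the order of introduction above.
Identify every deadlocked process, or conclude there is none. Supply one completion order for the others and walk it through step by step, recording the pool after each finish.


Deadlocked set: T1, T4 and T6.
Key observation: after T5, T3 the pool peaks at (4, 3, 6), and each blocked process is short somewhere: T1 on R1; T4 on R0; T6 on R1.
A valid finishing order for the others: T5, T3. Verifying each step:
  pool = (2, 1, 3)
  run T5 (needs (2, 0, 3), free (2, 1, 3)); after release of (1, 2, 0) the pool is (3, 3, 3)
  run T3 (needs (2, 2, 3), free (3, 3, 3)); after release of (1, 0, 3) the pool is (4, 3, 6)
The stuck group stays short no matter what:
  blocked: T1 wants (6, 2, 0), pool (4, 3, 6) — not enough R1
  blocked: T4 wants (4, 4, 1), pool (4, 3, 6) — not enough R0
  blocked: T6 wants (6, 1, 2), pool (4, 3, 6) — not enough R1


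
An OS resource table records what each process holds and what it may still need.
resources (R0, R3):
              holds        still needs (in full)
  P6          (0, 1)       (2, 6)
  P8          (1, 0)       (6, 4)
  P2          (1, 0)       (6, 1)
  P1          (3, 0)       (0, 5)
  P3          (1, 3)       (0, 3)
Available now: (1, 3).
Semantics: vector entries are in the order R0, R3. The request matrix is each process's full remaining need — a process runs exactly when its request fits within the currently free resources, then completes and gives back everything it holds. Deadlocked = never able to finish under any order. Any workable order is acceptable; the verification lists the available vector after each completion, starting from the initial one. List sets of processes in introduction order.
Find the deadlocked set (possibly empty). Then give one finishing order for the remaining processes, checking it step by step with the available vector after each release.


The deadlocked set is P8 and P2.
Key observation: the pool after P3, P6, P1 is (5, 7); every surviving request exceeds it in R0, so progress ends there.
One completion order for the rest: P3, P6, P1. Step-by-step check:
  pool = (1, 3)
  P3 needs (0, 3) <= (1, 3) -> finishes; pool += (1, 3) = (2, 6)
  P6 needs (2, 6) <= (2, 6) -> finishes; pool += (0, 1) = (2, 7)
  P1 needs (0, 5) <= (2, 7) -> finishes; pool += (3, 0) = (5, 7)
The blocked processes can never fit:
  P8 cannot run: need (6, 4) vs free (5, 7) (insufficient R0)
  P2 cannot run: need (6, 1) vs free (5, 7) (insufficient R0)


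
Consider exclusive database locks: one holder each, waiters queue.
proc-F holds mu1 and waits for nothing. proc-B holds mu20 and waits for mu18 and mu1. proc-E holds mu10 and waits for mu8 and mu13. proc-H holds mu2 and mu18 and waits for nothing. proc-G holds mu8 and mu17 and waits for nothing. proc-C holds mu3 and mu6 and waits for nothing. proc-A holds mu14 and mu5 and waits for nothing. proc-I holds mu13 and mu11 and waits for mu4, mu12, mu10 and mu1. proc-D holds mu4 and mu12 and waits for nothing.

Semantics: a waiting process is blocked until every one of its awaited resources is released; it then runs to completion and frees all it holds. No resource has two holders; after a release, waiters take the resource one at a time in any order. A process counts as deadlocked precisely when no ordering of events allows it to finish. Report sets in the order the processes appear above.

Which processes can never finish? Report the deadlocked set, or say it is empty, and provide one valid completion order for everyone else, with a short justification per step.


Deadlocked set: proc-E and proc-I.
Key observation: along proc-E -> proc-I -> proc-E, each member waits on what the next one holds — a deadlock; no other process is dragged down with it.
A valid finishing order for the others: proc-A, proc-C, proc-F, proc-H, proc-D, proc-B, proc-G.
Step-by-step check:
  run proc-A (it waits on nothing); releases mu14 and mu5
  run proc-C (it waits on nothing); releases mu3 and mu6
  run proc-F (it waits on nothing); releases mu1
  run proc-H (it waits on nothing); releases mu2 and mu18
  run proc-D (it waits on nothing); releases mu4 and mu12
  proc-B: everything it awaited (mu18 and mu1) is free; runs, freeing mu20
  run proc-G (it waits on nothing); releases mu8 and mu17


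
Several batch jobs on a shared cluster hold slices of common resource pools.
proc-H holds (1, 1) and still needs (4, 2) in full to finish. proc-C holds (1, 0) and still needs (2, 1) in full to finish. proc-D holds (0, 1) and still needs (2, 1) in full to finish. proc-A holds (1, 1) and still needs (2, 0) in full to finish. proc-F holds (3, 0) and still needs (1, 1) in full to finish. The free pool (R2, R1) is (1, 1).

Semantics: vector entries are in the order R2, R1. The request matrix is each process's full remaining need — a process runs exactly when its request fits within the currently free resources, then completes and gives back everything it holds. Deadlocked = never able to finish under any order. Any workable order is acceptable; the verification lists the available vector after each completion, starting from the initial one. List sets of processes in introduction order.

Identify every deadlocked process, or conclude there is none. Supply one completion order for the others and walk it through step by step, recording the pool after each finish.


Nothing here is deadlocked.
Key observation: there is always a runnable process — proc-F first — so the state unwinds completely.
The rest can finish in the order proc-F, proc-C, proc-A, proc-D, proc-H. Check, step by step:
  pool = (1, 1)
  proc-F: need (1, 1) fits (1, 1); releases (3, 0), pool now (4, 1)
  proc-C: need (2, 1) fits (4, 1); releases (1, 0), pool now (5, 1)
  proc-A: need (2, 0) fits (5, 1); releases (1, 1), pool now (6, 2)
  proc-D: need (2, 1) fits (6, 2); releases (0, 1), pool now (6, 3)
  proc-H: need (4, 2) fits (6, 3); releases (1, 1), pool now (7, 4)


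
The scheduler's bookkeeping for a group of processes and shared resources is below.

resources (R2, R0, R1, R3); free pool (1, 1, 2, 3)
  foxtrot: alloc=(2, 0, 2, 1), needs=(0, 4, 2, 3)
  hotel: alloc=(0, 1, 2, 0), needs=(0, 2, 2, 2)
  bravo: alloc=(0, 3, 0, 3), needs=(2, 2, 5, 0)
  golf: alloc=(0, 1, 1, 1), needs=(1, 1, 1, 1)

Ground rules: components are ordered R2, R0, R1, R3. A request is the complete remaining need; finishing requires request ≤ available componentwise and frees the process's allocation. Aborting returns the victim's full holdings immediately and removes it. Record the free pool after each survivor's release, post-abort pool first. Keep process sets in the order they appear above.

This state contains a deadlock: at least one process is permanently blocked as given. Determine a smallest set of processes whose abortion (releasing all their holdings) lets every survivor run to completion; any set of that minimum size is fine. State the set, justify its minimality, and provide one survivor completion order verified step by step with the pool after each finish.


Minimum abort set: foxtrot.
Key observation: bravo was stuck for good until foxtrot gave back (2, 0, 2, 1); in the order shown it finishes at step 3.
No smaller set exists: with zero aborts the deadlock remains.
The survivors complete as golf, hotel, bravo. Check, step by step (starting from the post-abort pool):
  pool = (3, 1, 4, 4)
  run golf (needs (1, 1, 1, 1), free (3, 1, 4, 4)); after release of (0, 1, 1, 1) the pool is (3, 2, 5, 5)
  run hotel (needs (0, 2, 2, 2), free (3, 2, 5, 5)); after release of (0, 1, 2, 0) the pool is (3, 3, 7, 5)
  run bravo (needs (2, 2, 5, 0), free (3, 3, 7, 5)); after release of (0, 3, 0, 3) the pool is (3, 6, 7, 8)


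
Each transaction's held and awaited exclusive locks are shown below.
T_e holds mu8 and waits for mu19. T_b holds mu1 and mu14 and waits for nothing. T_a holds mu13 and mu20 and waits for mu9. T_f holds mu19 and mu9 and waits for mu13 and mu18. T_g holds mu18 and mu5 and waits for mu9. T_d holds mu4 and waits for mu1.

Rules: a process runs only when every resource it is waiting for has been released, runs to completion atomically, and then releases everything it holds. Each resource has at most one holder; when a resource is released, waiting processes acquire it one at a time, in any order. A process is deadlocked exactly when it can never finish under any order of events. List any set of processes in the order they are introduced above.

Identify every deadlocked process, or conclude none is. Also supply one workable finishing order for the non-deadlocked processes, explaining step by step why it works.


Deadlocked set: T_e, T_a, T_f and T_g.
Key observation: the cycle T_f -> T_a -> T_f can never break — each member waits on the next; T_g is caught in further circular waits and T_e waits into the deadlock from upstream.
A valid finishing order for the others: T_b, T_d.
Walking it through:
  T_b waits on nothing -> runs at once and releases mu1 and mu14
  run T_d (all its waits — mu1 — are resolved); releases mu4


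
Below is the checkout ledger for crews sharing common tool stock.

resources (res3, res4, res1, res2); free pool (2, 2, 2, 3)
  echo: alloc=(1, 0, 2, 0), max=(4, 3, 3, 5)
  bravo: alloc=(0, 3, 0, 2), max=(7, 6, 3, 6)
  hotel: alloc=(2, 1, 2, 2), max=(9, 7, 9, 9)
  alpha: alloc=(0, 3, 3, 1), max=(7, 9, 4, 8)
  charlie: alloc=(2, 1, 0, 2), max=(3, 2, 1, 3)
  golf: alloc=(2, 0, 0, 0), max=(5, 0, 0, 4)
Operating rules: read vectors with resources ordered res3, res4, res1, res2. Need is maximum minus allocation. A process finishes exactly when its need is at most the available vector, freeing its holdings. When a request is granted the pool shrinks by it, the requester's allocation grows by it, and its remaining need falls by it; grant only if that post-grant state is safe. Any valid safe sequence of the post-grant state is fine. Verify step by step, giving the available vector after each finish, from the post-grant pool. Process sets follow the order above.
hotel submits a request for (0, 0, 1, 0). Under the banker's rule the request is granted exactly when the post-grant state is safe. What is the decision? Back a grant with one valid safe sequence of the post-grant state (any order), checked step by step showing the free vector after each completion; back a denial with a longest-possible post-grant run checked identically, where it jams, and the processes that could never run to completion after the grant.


GRANT — the state after the grant stays safe, e.g. via charlie, golf, echo, bravo, alpha, hotel.
Key observation: post-grant, (2, 2, 1, 3) remains, and an order beginning with charlie completes everyone.
Step-by-step check of the post-grant state:
  pool = (2, 2, 1, 3)
  charlie: need (1, 1, 1, 1) fits (2, 2, 1, 3); releases (2, 1, 0, 2), pool now (4, 3, 1, 5)
  golf: need (3, 0, 0, 4) fits (4, 3, 1, 5); releases (2, 0, 0, 0), pool now (6, 3, 1, 5)
  echo: need (3, 3, 1, 5) fits (6, 3, 1, 5); releases (1, 0, 2, 0), pool now (7, 3, 3, 5)
  bravo: need (7, 3, 3, 4) fits (7, 3, 3, 5); releases (0, 3, 0, 2), pool now (7, 6, 3, 7)
  alpha: need (7, 6, 1, 7) fits (7, 6, 3, 7); releases (0, 3, 3, 1), pool now (7, 9, 6, 8)
  hotel: need (7, 6, 6, 7) fits (7, 9, 6, 8); releases (2, 1, 3, 2), pool now (9, 10, 9, 10)


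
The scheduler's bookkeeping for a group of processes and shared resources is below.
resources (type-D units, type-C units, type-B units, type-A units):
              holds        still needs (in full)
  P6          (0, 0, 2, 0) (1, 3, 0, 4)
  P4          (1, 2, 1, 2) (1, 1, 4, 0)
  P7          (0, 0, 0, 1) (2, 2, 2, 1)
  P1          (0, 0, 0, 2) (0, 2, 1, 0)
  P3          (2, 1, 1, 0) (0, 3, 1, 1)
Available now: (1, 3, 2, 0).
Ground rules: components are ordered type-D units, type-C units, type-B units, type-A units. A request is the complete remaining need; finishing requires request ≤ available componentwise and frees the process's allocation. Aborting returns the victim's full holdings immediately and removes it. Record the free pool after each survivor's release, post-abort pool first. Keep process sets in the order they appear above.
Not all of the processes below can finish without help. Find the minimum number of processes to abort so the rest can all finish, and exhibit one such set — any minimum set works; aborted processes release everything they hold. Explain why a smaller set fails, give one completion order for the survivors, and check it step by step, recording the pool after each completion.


The answer: abort P4.
Key observation: before aborting P4, P6 was permanently blocked — no order could ever run it; afterwards it completes at step 3.
Why nothing smaller works: aborting no one leaves the state deadlocked as given.
One survivor order: P1, P3, P6, P7. Check, step by step (post-abort pool first):
  pool = (2, 5, 3, 2)
  run P1 (needs (0, 2, 1, 0), free (2, 5, 3, 2)); after release of (0, 0, 0, 2) the pool is (2, 5, 3, 4)
  run P3 (needs (0, 3, 1, 1), free (2, 5, 3, 4)); after release of (2, 1, 1, 0) the pool is (4, 6, 4, 4)
  run P6 (needs (1, 3, 0, 4), free (4, 6, 4, 4)); after release of (0, 0, 2, 0) the pool is (4, 6, 6, 4)
  run P7 (needs (2, 2, 2, 1), free (4, 6, 6, 4)); after release of (0, 0, 0, 1) the pool is (4, 6, 6, 5)


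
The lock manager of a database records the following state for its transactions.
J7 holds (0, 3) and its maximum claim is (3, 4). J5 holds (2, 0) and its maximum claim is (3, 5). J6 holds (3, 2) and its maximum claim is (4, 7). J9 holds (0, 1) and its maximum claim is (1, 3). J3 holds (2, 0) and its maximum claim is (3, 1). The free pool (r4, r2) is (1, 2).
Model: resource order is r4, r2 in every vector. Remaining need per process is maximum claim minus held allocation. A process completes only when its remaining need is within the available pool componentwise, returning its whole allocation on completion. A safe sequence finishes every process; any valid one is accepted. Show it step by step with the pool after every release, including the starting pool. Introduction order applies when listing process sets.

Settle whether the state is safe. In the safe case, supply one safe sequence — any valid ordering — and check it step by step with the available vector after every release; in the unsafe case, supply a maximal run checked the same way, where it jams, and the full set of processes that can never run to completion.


SAFE — a valid safe sequence is J3, J7, J6, J5, J9.
Key observation: the order's first zero-slack moment is J3 ((1, 1) needed, (1, 2) free — a requested resource with nothing to spare).
Verifying each step:
  pool = (1, 2)
  run J3 (needs (1, 1), free (1, 2)); after release of (2, 0) the pool is (3, 2)
  run J7 (needs (3, 1), free (3, 2)); after release of (0, 3) the pool is (3, 5)
  run J6 (needs (1, 5), free (3, 5)); after release of (3, 2) the pool is (6, 7)
  run J5 (needs (1, 5), free (6, 7)); after release of (2, 0) the pool is (8, 7)
  run J9 (needs (1, 2), free (8, 7)); after release of (0, 1) the pool is (8, 8)


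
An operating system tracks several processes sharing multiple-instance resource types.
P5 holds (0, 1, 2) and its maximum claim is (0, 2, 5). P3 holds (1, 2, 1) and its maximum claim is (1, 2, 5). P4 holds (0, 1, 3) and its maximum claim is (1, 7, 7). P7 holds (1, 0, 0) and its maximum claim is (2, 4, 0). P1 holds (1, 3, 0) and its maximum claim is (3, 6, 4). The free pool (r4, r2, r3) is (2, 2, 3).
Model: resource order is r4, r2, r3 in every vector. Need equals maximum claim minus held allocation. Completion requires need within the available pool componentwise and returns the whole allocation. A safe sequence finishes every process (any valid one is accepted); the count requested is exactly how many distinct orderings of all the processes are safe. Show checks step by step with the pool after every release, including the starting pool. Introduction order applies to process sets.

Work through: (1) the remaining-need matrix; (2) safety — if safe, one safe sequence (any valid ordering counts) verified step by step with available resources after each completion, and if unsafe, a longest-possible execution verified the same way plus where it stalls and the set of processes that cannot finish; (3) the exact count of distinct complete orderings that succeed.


(1) Outstanding need per process (order r4, r2, r3):
  P5: (0, 1, 3)
  P3: (0, 0, 4)
  P4: (1, 6, 4)
  P7: (1, 4, 0)
  P1: (2, 3, 4)
(2) SAFE. One safe sequence: P5, P1, P3, P4, P7.
Key observation: the first exact fit in this order is P5 — it needs (0, 1, 3) with (2, 2, 3) free, meeting a requested resource to the last unit.
Check, step by step:
  pool = (2, 2, 3)
  run P5 (needs (0, 1, 3), free (2, 2, 3)); after release of (0, 1, 2) the pool is (2, 3, 5)
  run P1 (needs (2, 3, 4), free (2, 3, 5)); after release of (1, 3, 0) the pool is (3, 6, 5)
  run P3 (needs (0, 0, 4), free (3, 6, 5)); after release of (1, 2, 1) the pool is (4, 8, 6)
  run P4 (needs (1, 6, 4), free (4, 8, 6)); after release of (0, 1, 3) the pool is (4, 9, 9)
  run P7 (needs (1, 4, 0), free (4, 9, 9)); after release of (1, 0, 0) the pool is (5, 9, 9)
(3) Exactly 9 of the possible complete orderings are safe sequences.
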